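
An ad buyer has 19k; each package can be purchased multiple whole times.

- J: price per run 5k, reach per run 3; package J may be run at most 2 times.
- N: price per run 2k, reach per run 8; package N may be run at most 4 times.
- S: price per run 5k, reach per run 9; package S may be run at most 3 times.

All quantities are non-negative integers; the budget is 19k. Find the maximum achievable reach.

This is a bounded integer knapsack.
N has the best ratio (8/2); taking only N gives at most 4×8 = 32 (stopped by the supply cap of 4).
Mixing does better — 4×N and 2×S: price 18 ≤ 19, reach 4·8 + 2·9 = 50.

50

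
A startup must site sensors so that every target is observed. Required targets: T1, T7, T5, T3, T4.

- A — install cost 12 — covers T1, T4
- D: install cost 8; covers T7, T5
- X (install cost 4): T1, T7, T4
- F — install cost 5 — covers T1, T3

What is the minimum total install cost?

17

Choose D, X, and F: together they cover T1, T7, T5, T3, T4 — every target.
Total install cost: 8 + 4 + 5 = 17.
No cover costs less than 17.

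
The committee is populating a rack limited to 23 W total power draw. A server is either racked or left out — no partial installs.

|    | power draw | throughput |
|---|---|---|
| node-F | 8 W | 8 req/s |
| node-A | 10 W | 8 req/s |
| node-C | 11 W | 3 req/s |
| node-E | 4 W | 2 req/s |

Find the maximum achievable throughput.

18

This is a 0-1 knapsack instance.
Take node-F, node-A, and node-E: power draw 8 + 10 + 4 = 22 ≤ 23, throughput 8 + 8 + 2 = 18.
No other feasible combination does better.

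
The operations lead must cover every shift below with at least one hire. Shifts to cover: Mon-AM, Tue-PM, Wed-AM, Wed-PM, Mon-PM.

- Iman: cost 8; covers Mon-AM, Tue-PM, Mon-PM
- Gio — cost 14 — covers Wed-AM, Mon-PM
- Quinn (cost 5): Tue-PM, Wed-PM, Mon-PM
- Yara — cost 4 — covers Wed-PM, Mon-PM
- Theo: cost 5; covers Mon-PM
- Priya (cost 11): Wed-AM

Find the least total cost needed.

23

Choose Iman, Yara, and Priya: together they cover Mon-AM, Tue-PM, Wed-AM, Wed-PM, Mon-PM — every shift.
Total cost: 8 + 4 + 11 = 23.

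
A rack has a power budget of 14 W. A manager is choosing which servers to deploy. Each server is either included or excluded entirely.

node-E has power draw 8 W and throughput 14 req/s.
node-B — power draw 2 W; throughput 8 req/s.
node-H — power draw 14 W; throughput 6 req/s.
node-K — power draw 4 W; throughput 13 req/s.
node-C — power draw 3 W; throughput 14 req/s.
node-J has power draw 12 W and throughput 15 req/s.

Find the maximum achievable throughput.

Allowing fractional choices, the relaxed optimum would be about 43.8, but servers are indivisible.
node-E + node-B + node-K: power draw 8 + 2 + 4 = 14 ≤ 14, throughput 14 + 8 + 13 = 35.
node-B + node-K + node-C: power draw 2 + 4 + 3 = 9 ≤ 14, throughput 8 + 13 + 14 = 35.
node-E + node-B + node-C: power draw 8 + 2 + 3 = 13 ≤ 14, throughput 14 + 8 + 14 = 36.
Best is node-E, node-B, and node-C with total throughput 36.

36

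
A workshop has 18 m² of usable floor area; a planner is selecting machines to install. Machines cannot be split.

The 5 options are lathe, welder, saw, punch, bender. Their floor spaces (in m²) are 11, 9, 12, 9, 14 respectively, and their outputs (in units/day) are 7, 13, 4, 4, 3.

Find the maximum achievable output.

17

lathe: floor space 11 ≤ 18, output 7.
welder + punch: floor space 9 + 9 = 18 ≤ 18, output 13 + 4 = 17.
welder: floor space 9 ≤ 18, output 13.
Best is welder and punch with total output 17.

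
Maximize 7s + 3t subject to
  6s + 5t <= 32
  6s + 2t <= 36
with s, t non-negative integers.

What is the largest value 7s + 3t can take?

The continuous relaxation peaks at (5.33, 0) with value 37.33; rounding to a feasible lattice point costs some objective.
(s,t)=(5,0): 6·5+5·0=30≤32, 6·5+2·0=30≤36, objective 35.
(s,t)=(4,1): 6·4+5·1=29≤32, 6·4+2·1=26≤36, objective 31.
(s,t)=(4,0): 6·4+5·0=24≤32, 6·4+2·0=24≤36, objective 28.
No feasible integer point exceeds 35.

35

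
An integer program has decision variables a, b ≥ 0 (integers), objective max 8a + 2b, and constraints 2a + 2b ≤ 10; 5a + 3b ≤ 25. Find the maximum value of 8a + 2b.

40

(a,b)=(5,0): 2·5+2·0=10≤10, 5·5+3·0=25≤25, objective 40.
(a,b)=(4,1): 2·4+2·1=10≤10, 5·4+3·1=23≤25, objective 34.
The best lattice point is (5,0), giving 40.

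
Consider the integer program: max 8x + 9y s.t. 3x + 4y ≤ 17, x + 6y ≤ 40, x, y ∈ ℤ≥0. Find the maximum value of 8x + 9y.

Relaxing integrality, the LP optimum is 45.33 at (x,y) = (5.67, 0), which is not an integer point.
(x,y)=(3,2): 3·3+4·2=17≤17, 1·3+6·2=15≤40, objective 42.
(x,y)=(4,1): 3·4+4·1=16≤17, 1·4+6·1=10≤40, objective 41.
(x,y)=(5,0): 3·5+4·0=15≤17, 1·5+6·0=5≤40, objective 40.
The best lattice point is (3,2), giving 42.

42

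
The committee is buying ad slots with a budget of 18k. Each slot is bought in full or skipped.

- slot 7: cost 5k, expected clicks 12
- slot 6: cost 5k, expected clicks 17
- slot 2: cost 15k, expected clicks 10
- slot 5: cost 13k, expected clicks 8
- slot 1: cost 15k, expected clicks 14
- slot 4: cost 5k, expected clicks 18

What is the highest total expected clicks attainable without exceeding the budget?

47

slot 7 + slot 4: cost 5 + 5 = 10 ≤ 18, expected clicks 12 + 18 = 30.
slot 6 + slot 4: cost 5 + 5 = 10 ≤ 18, expected clicks 17 + 18 = 35.
slot 7 + slot 6 + slot 4: cost 5 + 5 + 5 = 15 ≤ 18, expected clicks 12 + 17 + 18 = 47.
Best is slot 7, slot 6, and slot 4 with total expected clicks 47.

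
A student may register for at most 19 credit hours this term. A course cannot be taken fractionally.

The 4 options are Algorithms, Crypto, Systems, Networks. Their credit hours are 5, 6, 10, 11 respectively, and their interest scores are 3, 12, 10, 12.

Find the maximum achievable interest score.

Allowing fractional choices, the relaxed optimum would be about 26.0, but courses are indivisible.
Crypto + Networks: credit hours 6 + 11 = 17 ≤ 19, interest score 12 + 12 = 24.
Crypto + Systems: credit hours 6 + 10 = 16 ≤ 19, interest score 12 + 10 = 22.
Algorithms + Crypto: credit hours 5 + 6 = 11 ≤ 19, interest score 3 + 12 = 15.
Best is Crypto and Networks with total interest score 24.

24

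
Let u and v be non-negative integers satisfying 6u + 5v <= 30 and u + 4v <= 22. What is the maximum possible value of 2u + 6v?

The continuous relaxation peaks at (0.526, 5.37) with value 33.26; rounding to a feasible lattice point costs some objective.
(u,v)=(0,5) is feasible, giving 30.
(u,v)=(1,4) is feasible, giving 26.
(u,v)=(0,4) is feasible, giving 24.
The best lattice point is (0,5), giving 30.

30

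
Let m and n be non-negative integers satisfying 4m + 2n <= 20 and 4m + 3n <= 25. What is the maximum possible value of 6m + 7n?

56

The continuous relaxation peaks at (0, 8.33) with value 58.33; rounding to a feasible lattice point costs some objective.
(m,n)=(0,8): 4·0+2·8=16≤20, 4·0+3·8=24≤25, objective 56.
(m,n)=(1,7): 4·1+2·7=18≤20, 4·1+3·7=25≤25, objective 55.
(m,n)=(0,7): 4·0+2·7=14≤20, 4·0+3·7=21≤25, objective 49.
Maximum is 56 at (m,n)=(0,8).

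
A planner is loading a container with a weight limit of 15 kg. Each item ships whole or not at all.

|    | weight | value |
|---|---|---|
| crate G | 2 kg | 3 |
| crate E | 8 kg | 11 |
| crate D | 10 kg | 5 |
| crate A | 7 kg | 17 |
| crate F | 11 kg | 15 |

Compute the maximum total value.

28

This is an integer program with binary decision variables.
Allowing fractional choices, the relaxed optimum would be about 28.2, but items are indivisible.
crate G + crate A: weight 2 + 7 = 9 ≤ 15, value 3 + 17 = 20.
crate E + crate A: weight 8 + 7 = 15 ≤ 15, value 11 + 17 = 28.
crate G + crate F: weight 2 + 11 = 13 ≤ 15, value 3 + 15 = 18.
Best is crate E and crate A with total value 28.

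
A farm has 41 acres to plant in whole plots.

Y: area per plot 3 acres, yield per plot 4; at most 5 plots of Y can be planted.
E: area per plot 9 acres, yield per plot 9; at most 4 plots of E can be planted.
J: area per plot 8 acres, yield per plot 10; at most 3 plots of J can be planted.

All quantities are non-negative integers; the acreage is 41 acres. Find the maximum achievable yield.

50

Take 5×Y and 3×J: area 39 ≤ 41, yield 5·4 + 3·10 = 50.
Y has the best ratio (4/3) and is taken to its limit of 5; remaining capacity is filled optimally with the others.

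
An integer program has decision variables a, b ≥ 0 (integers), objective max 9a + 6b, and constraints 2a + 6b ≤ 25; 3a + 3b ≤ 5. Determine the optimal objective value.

9

(a,b)=(1,0): 2·1+6·0=2≤25, 3·1+3·0=3≤5, objective 9.
(a,b)=(0,1): 2·0+6·1=6≤25, 3·0+3·1=3≤5, objective 6.
The best lattice point is (1,0), giving 9.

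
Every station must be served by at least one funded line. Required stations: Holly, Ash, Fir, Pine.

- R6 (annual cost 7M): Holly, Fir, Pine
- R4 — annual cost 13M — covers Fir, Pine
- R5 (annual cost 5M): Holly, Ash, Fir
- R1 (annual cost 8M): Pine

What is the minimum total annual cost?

Choose R6 and R5: together they cover Holly, Ash, Fir, Pine — every station.
Total annual cost: 7 + 5 = 12.

12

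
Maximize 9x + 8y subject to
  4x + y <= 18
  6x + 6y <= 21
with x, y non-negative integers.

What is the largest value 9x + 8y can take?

The continuous relaxation peaks at (3.5, 0) with value 31.50; rounding to a feasible lattice point costs some objective.
(x,y)=(3,0): 4·3+1·0=12≤18, 6·3+6·0=18≤21, objective 27.
(x,y)=(2,1): 4·2+1·1=9≤18, 6·2+6·1=18≤21, objective 26.
(x,y)=(2,0): 4·2+1·0=8≤18, 6·2+6·0=12≤21, objective 18.
Maximum is 27 at (x,y)=(3,0).

27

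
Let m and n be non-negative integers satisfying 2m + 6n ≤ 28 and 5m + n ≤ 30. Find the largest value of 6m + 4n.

Relaxing integrality, the LP optimum is 44.00 at (m,n) = (5.43, 2.86), which is not an integer point.
(m,n)=(5,3): 2·5+6·3=28≤28, 5·5+1·3=28≤30, objective 42.
(m,n)=(5,2): 2·5+6·2=22≤28, 5·5+1·2=27≤30, objective 38.
No feasible integer point exceeds 42.

42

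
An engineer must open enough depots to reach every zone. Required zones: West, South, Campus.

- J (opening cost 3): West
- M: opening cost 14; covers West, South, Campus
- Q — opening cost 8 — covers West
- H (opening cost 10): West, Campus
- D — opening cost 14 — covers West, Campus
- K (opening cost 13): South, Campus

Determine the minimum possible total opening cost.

14

The greedy cost-per-new-zone heuristic would pick J and K for 16, but a cheaper cover exists.
M alone covers West, South, Campus — every zone.
Total opening cost: 14.
No cover costs less than 14.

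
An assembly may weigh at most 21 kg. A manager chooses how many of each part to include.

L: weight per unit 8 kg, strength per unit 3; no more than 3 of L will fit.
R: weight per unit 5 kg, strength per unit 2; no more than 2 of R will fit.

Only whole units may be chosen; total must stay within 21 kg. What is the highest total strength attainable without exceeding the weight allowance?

8

R has the best ratio (2/5); taking only R gives at most 2×2 = 4 (stopped by the supply cap of 2).
Mixing does better — 2×L and 1×R: weight 21 ≤ 21, strength 2·3 + 1·2 = 8.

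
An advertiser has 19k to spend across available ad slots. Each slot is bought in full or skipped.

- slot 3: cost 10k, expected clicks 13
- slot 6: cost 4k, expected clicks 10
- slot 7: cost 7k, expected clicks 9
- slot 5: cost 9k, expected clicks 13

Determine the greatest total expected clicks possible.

This is a 0-1 knapsack instance.
slot 6 + slot 5: cost 4 + 9 = 13 ≤ 19, expected clicks 10 + 13 = 23.
slot 3 + slot 6: cost 10 + 4 = 14 ≤ 19, expected clicks 13 + 10 = 23.
slot 3 + slot 5: cost 10 + 9 = 19 ≤ 19, expected clicks 13 + 13 = 26.
Best is slot 3 and slot 5 with total expected clicks 26.

26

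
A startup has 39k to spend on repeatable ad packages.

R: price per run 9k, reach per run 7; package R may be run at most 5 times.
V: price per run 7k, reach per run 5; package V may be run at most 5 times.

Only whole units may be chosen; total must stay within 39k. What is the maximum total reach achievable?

Take 2×R and 3×V: price 39 ≤ 39, reach 2·7 + 3·5 = 29.
No other integer combination yields more.

29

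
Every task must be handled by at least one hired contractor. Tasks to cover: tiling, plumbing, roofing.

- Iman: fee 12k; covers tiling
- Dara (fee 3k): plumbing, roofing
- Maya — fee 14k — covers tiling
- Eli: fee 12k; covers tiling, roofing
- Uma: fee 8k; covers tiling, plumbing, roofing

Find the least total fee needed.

8

Uma alone covers tiling, plumbing, roofing — every task.
Total fee: 8.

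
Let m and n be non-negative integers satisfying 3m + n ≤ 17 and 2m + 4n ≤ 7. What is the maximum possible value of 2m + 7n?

(m,n)=(1,1) is feasible, giving 9.
(m,n)=(0,1) is feasible, giving 7.
(m,n)=(2,0) is feasible, giving 4.
The best lattice point is (1,1), giving 9.

9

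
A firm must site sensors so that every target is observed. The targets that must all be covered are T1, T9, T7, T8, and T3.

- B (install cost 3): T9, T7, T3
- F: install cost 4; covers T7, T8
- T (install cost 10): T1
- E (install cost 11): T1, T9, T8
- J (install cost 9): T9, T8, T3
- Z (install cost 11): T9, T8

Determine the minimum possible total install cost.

This is an integer covering problem.
Choose B and E: together they cover T1, T9, T7, T8, T3 — every target.
Total install cost: 3 + 11 = 14.

14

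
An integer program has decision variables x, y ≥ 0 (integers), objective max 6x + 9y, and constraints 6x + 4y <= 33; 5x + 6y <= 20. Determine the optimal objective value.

(x,y)=(0,3) is feasible, giving 27.
(x,y)=(1,2) is feasible, giving 24.
(x,y)=(0,2) is feasible, giving 18.
Maximum is 27 at (x,y)=(0,3).

27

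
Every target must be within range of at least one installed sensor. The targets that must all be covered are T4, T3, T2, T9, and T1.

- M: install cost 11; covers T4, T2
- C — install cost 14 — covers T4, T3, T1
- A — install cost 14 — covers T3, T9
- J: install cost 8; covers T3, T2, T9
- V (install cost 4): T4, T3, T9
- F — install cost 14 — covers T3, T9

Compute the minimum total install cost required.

22

This is a weighted set-cover instance.
Choose C and J: together they cover T4, T3, T2, T9, T1 — every target.
Total install cost: 14 + 8 = 22.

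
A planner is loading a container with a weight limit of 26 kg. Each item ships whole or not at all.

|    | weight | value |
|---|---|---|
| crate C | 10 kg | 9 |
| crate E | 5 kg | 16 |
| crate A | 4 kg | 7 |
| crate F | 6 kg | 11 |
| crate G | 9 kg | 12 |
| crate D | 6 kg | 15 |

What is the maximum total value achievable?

Allowing fractional choices, the relaxed optimum would be about 55.7, but items are indivisible.
crate E + crate A + crate F + crate D: weight 5 + 4 + 6 + 6 = 21 ≤ 26, value 16 + 7 + 11 + 15 = 49.
crate E + crate A + crate G + crate D: weight 5 + 4 + 9 + 6 = 24 ≤ 26, value 16 + 7 + 12 + 15 = 50.
crate E + crate F + crate G + crate D: weight 5 + 6 + 9 + 6 = 26 ≤ 26, value 16 + 11 + 12 + 15 = 54.
Best is crate E, crate F, crate G, and crate D with total value 54.

54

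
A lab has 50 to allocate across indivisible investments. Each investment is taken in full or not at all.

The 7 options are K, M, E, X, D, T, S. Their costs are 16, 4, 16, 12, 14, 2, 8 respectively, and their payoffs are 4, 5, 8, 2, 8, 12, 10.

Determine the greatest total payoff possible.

This is an integer program with binary decision variables.
M + E + D + T + S: cost 4 + 16 + 14 + 2 + 8 = 44 ≤ 50, payoff 5 + 8 + 8 + 12 + 10 = 43.
K + M + D + T + S: cost 16 + 4 + 14 + 2 + 8 = 44 ≤ 50, payoff 4 + 5 + 8 + 12 + 10 = 39.
Best is M, E, D, T, and S with total payoff 43.

43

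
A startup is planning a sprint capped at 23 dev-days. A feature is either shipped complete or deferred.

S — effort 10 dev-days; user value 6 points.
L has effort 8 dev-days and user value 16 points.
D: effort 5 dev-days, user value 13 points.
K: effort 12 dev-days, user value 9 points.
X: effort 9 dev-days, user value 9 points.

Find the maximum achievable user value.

L + D: effort 8 + 5 = 13 ≤ 23, user value 16 + 13 = 29.
L + D + X: effort 8 + 5 + 9 = 22 ≤ 23, user value 16 + 13 + 9 = 38.
S + L + D: effort 10 + 8 + 5 = 23 ≤ 23, user value 6 + 16 + 13 = 35.
Best is L, D, and X with total user value 38.

38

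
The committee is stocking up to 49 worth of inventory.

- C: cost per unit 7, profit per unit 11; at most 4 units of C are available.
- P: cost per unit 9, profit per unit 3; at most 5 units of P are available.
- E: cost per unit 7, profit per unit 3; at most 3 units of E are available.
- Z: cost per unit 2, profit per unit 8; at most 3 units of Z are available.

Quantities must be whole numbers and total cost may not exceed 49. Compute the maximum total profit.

74

4×C, 1×E, and 3×Z: cost 41 ≤ 49, profit 4·11 + 1·3 + 3·8 = 71.
4×C, 2×E, and 3×Z: cost 48 ≤ 49, profit 4·11 + 2·3 + 3·8 = 74.
Best is 74.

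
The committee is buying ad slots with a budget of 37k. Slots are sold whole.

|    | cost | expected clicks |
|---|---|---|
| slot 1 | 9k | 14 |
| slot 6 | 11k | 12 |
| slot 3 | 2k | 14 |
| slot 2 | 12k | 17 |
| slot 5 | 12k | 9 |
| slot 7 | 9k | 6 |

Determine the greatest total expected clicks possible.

slot 6 + slot 3 + slot 2 + slot 5: cost 11 + 2 + 12 + 12 = 37 ≤ 37, expected clicks 12 + 14 + 17 + 9 = 52.
slot 1 + slot 3 + slot 2 + slot 5: cost 9 + 2 + 12 + 12 = 35 ≤ 37, expected clicks 14 + 14 + 17 + 9 = 54.
slot 1 + slot 6 + slot 3 + slot 2: cost 9 + 11 + 2 + 12 = 34 ≤ 37, expected clicks 14 + 12 + 14 + 17 = 57.
Best is slot 1, slot 6, slot 3, and slot 2 with total expected clicks 57.

57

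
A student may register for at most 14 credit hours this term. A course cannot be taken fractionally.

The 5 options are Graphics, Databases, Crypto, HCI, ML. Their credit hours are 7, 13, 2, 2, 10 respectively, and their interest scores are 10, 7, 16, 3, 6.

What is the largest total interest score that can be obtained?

29

This is a 0-1 knapsack instance.
Crypto + HCI + ML: credit hours 2 + 2 + 10 = 14 ≤ 14, interest score 16 + 3 + 6 = 25.
Graphics + Crypto: credit hours 7 + 2 = 9 ≤ 14, interest score 10 + 16 = 26.
Graphics + Crypto + HCI: credit hours 7 + 2 + 2 = 11 ≤ 14, interest score 10 + 16 + 3 = 29.
Best is Graphics, Crypto, and HCI with total interest score 29.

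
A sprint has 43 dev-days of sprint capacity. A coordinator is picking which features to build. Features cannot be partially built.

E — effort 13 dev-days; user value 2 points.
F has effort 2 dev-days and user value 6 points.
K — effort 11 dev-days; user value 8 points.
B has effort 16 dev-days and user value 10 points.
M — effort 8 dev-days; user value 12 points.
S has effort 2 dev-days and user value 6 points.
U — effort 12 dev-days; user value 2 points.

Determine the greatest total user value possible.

42

Allowing fractional choices, the relaxed optimum would be about 42.7, but features are indivisible.
F + K + B + M: effort 2 + 11 + 16 + 8 = 37 ≤ 43, user value 6 + 8 + 10 + 12 = 36.
F + K + B + M + S: effort 2 + 11 + 16 + 8 + 2 = 39 ≤ 43, user value 6 + 8 + 10 + 12 + 6 = 42.
Best is F, K, B, M, and S with total user value 42.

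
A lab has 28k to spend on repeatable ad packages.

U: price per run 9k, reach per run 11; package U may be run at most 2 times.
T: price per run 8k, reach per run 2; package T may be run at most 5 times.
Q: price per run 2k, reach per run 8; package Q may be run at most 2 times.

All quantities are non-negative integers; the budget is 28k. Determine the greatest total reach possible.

This is a bounded integer knapsack.
Take 2×U and 2×Q: price 22 ≤ 28, reach 2·11 + 2·8 = 38.
Q has the best ratio (8/2) and is taken to its limit of 2; remaining capacity is filled optimally with the others.

38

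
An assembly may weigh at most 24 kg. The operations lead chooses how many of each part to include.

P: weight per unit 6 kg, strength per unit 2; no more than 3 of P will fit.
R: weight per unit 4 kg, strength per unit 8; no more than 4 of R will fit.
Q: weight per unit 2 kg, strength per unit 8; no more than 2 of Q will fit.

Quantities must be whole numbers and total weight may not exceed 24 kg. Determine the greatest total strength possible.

48

This is a bounded integer knapsack.
4×R and 2×Q: weight 20 ≤ 24, strength 4·8 + 2·8 = 48.
1×P, 3×R, and 2×Q: weight 22 ≤ 24, strength 1·2 + 3·8 + 2·8 = 42.
Best is 48.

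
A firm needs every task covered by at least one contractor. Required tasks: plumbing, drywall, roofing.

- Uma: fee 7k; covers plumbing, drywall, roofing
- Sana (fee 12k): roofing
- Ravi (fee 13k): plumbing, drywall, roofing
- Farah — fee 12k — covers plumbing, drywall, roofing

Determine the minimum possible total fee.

7

Uma alone covers plumbing, drywall, roofing — every task.
Total fee: 7.
No cover costs less than 7.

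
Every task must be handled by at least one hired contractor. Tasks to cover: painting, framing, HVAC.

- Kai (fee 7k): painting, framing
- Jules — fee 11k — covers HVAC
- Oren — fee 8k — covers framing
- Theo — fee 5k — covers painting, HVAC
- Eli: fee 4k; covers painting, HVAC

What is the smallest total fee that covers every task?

11

Choose Kai and Eli: together they cover painting, framing, HVAC — every task.
Total fee: 7 + 4 = 11.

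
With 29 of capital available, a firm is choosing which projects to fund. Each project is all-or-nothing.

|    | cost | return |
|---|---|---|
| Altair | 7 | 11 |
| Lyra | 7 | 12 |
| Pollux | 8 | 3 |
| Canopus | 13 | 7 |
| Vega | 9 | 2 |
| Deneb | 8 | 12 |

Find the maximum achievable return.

Treat it as a binary knapsack problem.
Take Altair, Lyra, and Deneb: cost 7 + 7 + 8 = 22 ≤ 29, return 11 + 12 + 12 = 35.
No other feasible combination does better.

35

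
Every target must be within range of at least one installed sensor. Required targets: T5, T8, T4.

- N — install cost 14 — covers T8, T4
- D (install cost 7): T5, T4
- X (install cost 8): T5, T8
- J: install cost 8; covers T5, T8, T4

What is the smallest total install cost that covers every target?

8

This is a weighted set-cover instance.
J alone covers T5, T8, T4 — every target.
Total install cost: 8.
No cover costs less than 8.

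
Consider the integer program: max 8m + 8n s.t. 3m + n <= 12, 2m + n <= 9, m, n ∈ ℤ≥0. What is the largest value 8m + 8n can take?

72

(m,n)=(0,9): 3·0+1·9=9≤12, 2·0+1·9=9≤9, objective 72.
(m,n)=(0,8): 3·0+1·8=8≤12, 2·0+1·8=8≤9, objective 64.
Maximum is 72 at (m,n)=(0,9).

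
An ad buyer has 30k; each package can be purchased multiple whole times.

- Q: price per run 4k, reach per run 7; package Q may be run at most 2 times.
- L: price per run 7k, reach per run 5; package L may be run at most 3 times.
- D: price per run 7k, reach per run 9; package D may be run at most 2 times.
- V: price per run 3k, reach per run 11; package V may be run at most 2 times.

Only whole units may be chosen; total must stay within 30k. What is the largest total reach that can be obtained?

54

This is a bounded integer knapsack.
2×Q, 2×D, and 2×V: price 28 ≤ 30, reach 2·7 + 2·9 + 2·11 = 54.
2×Q, 1×L, 1×D, and 2×V: price 28 ≤ 30, reach 2·7 + 1·5 + 1·9 + 2·11 = 50.
Best is 54.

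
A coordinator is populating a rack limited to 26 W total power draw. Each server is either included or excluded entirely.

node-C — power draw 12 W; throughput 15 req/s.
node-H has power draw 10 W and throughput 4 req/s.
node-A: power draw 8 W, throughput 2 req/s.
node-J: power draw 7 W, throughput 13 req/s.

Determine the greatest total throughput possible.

Allowing fractional choices, the relaxed optimum would be about 30.8, but servers are indivisible.
node-C + node-H: power draw 12 + 10 = 22 ≤ 26, throughput 15 + 4 = 19.
node-H + node-A + node-J: power draw 10 + 8 + 7 = 25 ≤ 26, throughput 4 + 2 + 13 = 19.
node-C + node-J: power draw 12 + 7 = 19 ≤ 26, throughput 15 + 13 = 28.
Best is node-C and node-J with total throughput 28.

28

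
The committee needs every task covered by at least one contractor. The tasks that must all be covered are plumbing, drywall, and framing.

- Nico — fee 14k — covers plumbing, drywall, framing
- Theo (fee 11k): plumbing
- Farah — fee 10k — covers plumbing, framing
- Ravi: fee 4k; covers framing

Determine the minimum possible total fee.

14

The greedy cost-per-new-task heuristic would pick Ravi and Nico for 18, but a cheaper cover exists.
Nico alone covers plumbing, drywall, framing — every task.
Total fee: 14.
No cover costs less than 14.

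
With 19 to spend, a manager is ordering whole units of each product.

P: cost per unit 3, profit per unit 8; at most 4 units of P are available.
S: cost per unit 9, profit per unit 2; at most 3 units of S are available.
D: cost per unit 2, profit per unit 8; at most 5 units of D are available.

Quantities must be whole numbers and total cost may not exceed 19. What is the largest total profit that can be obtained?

Take 3×P and 5×D: cost 19 ≤ 19, profit 3·8 + 5·8 = 64.
D has the best ratio (8/2) and is taken to its limit of 5; remaining capacity is filled optimally with the others.

64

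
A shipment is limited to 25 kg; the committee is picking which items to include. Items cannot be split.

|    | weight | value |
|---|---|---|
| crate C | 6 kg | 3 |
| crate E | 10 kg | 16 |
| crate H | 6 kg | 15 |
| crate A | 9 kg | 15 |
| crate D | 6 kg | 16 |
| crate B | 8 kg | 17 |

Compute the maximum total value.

49

crate E + crate D + crate B: weight 10 + 6 + 8 = 24 ≤ 25, value 16 + 16 + 17 = 49.
crate H + crate D + crate B: weight 6 + 6 + 8 = 20 ≤ 25, value 15 + 16 + 17 = 48.
Best is crate E, crate D, and crate B with total value 49.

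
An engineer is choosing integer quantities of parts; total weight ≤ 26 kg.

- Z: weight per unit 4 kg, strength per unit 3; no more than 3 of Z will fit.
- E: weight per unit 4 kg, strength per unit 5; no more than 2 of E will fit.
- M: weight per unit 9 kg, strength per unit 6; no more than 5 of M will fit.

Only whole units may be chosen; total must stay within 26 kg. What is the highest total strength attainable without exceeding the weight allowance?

22

2×Z, 2×E, and 1×M: weight 25 ≤ 26, strength 2·3 + 2·5 + 1·6 = 22.
2×E and 2×M: weight 26 ≤ 26, strength 2·5 + 2·6 = 22.
Best is 22.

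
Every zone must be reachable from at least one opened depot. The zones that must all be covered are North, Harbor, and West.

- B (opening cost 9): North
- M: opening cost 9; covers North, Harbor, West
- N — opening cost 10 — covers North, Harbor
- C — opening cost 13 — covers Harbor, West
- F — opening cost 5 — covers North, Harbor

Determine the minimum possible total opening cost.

M alone covers North, Harbor, West — every zone.
Total opening cost: 9.

9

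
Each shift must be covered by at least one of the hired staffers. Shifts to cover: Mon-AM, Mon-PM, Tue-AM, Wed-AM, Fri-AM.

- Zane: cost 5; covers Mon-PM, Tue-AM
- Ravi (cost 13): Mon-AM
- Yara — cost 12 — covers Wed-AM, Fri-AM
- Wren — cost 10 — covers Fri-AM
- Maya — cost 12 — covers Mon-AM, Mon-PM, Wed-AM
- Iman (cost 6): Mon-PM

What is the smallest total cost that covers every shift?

27

The greedy cost-per-new-shift heuristic would pick Zane, Yara, and Maya for 29, but a cheaper cover exists.
Choose Zane, Wren, and Maya: together they cover Mon-AM, Mon-PM, Tue-AM, Wed-AM, Fri-AM — every shift.
Total cost: 5 + 10 + 12 = 27.
No cover costs less than 27.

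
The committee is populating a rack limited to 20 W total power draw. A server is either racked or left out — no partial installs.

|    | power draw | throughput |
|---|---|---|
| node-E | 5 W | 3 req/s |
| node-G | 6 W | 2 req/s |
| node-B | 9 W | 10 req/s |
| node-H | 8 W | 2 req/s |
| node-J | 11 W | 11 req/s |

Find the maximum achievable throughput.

node-E + node-G + node-B: power draw 5 + 6 + 9 = 20 ≤ 20, throughput 3 + 2 + 10 = 15.
node-B + node-J: power draw 9 + 11 = 20 ≤ 20, throughput 10 + 11 = 21.
Best is node-B and node-J with total throughput 21.

21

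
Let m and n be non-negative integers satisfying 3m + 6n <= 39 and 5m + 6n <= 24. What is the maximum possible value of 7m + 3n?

Relaxing integrality, the LP optimum is 33.60 at (m,n) = (4.8, 0), which is not an integer point.
(m,n)=(4,0): 3·4+6·0=12≤39, 5·4+6·0=20≤24, objective 28.
(m,n)=(3,1): 3·3+6·1=15≤39, 5·3+6·1=21≤24, objective 24.
(m,n)=(3,0): 3·3+6·0=9≤39, 5·3+6·0=15≤24, objective 21.
Maximum is 28 at (m,n)=(4,0).

28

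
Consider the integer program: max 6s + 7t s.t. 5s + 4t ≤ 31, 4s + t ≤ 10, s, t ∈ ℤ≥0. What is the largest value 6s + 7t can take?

The continuous relaxation peaks at (0, 7.75) with value 54.25; rounding to a feasible lattice point costs some objective.
(s,t)=(0,7): 5·0+4·7=28≤31, 4·0+1·7=7≤10, objective 49.
(s,t)=(1,6): 5·1+4·6=29≤31, 4·1+1·6=10≤10, objective 48.
(s,t)=(0,6): 5·0+4·6=24≤31, 4·0+1·6=6≤10, objective 42.
Maximum is 49 at (s,t)=(0,7).

49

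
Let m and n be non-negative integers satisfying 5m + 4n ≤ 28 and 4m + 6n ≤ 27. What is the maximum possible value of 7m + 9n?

41

(m,n)=(2,3): 5·2+4·3=22≤28, 4·2+6·3=26≤27, objective 41.
(m,n)=(3,2): 5·3+4·2=23≤28, 4·3+6·2=24≤27, objective 39.
Maximum is 41 at (m,n)=(2,3).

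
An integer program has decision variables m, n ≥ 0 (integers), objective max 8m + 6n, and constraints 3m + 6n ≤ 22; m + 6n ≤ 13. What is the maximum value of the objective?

(m,n)=(7,0): 3·7+6·0=21≤22, 1·7+6·0=7≤13, objective 56.
(m,n)=(6,0): 3·6+6·0=18≤22, 1·6+6·0=6≤13, objective 48.
No feasible integer point exceeds 56.

56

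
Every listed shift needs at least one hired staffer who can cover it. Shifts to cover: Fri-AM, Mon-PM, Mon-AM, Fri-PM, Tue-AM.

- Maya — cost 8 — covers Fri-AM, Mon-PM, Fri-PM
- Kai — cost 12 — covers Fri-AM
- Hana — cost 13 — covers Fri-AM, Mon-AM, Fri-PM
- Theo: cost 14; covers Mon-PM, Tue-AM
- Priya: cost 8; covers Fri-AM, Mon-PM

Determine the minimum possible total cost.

27

This is a weighted set-cover instance.
Choose Hana and Theo: together they cover Fri-AM, Mon-PM, Mon-AM, Fri-PM, Tue-AM — every shift.
Total cost: 13 + 14 = 27.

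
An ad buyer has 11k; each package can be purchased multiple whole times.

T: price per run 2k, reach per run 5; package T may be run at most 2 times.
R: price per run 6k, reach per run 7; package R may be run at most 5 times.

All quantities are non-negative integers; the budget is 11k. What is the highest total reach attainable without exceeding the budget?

17

2×T and 1×R: price 10 ≤ 11, reach 2·5 + 1·7 = 17.
1×T and 1×R: price 8 ≤ 11, reach 1·5 + 1·7 = 12.
Best is 17.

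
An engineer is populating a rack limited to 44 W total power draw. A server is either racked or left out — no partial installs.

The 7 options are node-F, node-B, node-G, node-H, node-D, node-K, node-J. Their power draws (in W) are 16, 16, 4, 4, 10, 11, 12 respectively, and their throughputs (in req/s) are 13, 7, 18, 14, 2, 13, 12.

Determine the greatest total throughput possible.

Take node-G, node-H, node-D, node-K, and node-J: power draw 4 + 4 + 10 + 11 + 12 = 41 ≤ 44, throughput 18 + 14 + 2 + 13 + 12 = 59.
No other feasible combination does better.

59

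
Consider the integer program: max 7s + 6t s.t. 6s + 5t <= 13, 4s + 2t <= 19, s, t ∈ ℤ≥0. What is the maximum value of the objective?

The continuous relaxation peaks at (0, 2.6) with value 15.60; rounding to a feasible lattice point costs some objective.
(s,t)=(2,0) is feasible, giving 14.
(s,t)=(1,1) is feasible, giving 13.
(s,t)=(0,2) is feasible, giving 12.
No feasible integer point exceeds 14.

14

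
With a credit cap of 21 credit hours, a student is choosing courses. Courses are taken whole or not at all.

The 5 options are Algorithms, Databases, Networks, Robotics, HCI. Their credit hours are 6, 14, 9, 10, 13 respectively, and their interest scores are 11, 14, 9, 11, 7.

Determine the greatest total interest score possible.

25

Algorithms + Robotics: credit hours 6 + 10 = 16 ≤ 21, interest score 11 + 11 = 22.
Algorithms + Databases: credit hours 6 + 14 = 20 ≤ 21, interest score 11 + 14 = 25.
Algorithms + Networks: credit hours 6 + 9 = 15 ≤ 21, interest score 11 + 9 = 20.
Best is Algorithms and Databases with total interest score 25.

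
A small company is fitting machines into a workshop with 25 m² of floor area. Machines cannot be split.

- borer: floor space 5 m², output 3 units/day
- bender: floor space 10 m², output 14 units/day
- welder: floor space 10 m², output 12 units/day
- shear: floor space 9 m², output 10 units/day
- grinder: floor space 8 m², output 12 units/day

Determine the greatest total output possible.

Allowing fractional choices, the relaxed optimum would be about 34.4, but machines are indivisible.
borer + bender + welder: floor space 5 + 10 + 10 = 25 ≤ 25, output 3 + 14 + 12 = 29.
borer + welder + grinder: floor space 5 + 10 + 8 = 23 ≤ 25, output 3 + 12 + 12 = 27.
borer + bender + grinder: floor space 5 + 10 + 8 = 23 ≤ 25, output 3 + 14 + 12 = 29.
The maximum output is 29; one optimal choice is borer, bender, and grinder.

29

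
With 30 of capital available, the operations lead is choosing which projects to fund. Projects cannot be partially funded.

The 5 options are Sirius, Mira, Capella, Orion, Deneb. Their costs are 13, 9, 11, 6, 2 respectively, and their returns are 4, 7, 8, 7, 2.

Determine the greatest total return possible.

Allowing fractional choices, the relaxed optimum would be about 24.6, but projects are indivisible.
Mira + Capella + Orion: cost 9 + 11 + 6 = 26 ≤ 30, return 7 + 8 + 7 = 22.
Mira + Capella + Orion + Deneb: cost 9 + 11 + 6 + 2 = 28 ≤ 30, return 7 + 8 + 7 + 2 = 24.
Sirius + Mira + Orion + Deneb: cost 13 + 9 + 6 + 2 = 30 ≤ 30, return 4 + 7 + 7 + 2 = 20.
Best is Mira, Capella, Orion, and Deneb with total return 24.

24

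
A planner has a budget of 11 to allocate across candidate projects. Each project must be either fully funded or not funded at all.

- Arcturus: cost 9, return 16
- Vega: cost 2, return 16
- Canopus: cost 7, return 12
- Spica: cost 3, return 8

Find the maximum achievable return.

Allowing fractional choices, the relaxed optimum would be about 34.7, but projects are indivisible.
Vega + Canopus: cost 2 + 7 = 9 ≤ 11, return 16 + 12 = 28.
Vega + Spica: cost 2 + 3 = 5 ≤ 11, return 16 + 8 = 24.
Arcturus + Vega: cost 9 + 2 = 11 ≤ 11, return 16 + 16 = 32.
Best is Arcturus and Vega with total return 32.

32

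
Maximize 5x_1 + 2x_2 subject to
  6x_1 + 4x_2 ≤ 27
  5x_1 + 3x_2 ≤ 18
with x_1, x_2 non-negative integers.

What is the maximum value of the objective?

The continuous relaxation peaks at (3.6, 0) with value 18.00; rounding to a feasible lattice point costs some objective.
(x_1,x_2)=(3,1): 6·3+4·1=22≤27, 5·3+3·1=18≤18, objective 17.
(x_1,x_2)=(3,0): 6·3+4·0=18≤27, 5·3+3·0=15≤18, objective 15.
(x_1,x_2)=(2,2): 6·2+4·2=20≤27, 5·2+3·2=16≤18, objective 14.
(x_1,x_2)=(2,1): 6·2+4·1=16≤27, 5·2+3·1=13≤18, objective 12.
Maximum is 17 at (x_1,x_2)=(3,1).

17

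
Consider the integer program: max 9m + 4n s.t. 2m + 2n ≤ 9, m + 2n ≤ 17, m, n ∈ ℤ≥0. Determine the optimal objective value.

36

(m,n)=(4,0) is feasible, giving 36.
(m,n)=(3,1) is feasible, giving 31.
(m,n)=(3,0) is feasible, giving 27.
The best lattice point is (4,0), giving 36.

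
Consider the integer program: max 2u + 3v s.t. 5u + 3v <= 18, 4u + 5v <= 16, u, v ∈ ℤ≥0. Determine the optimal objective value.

(u,v)=(0,3): 5·0+3·3=9≤18, 4·0+5·3=15≤16, objective 9.
(u,v)=(1,2): 5·1+3·2=11≤18, 4·1+5·2=14≤16, objective 8.
(u,v)=(0,2): 5·0+3·2=6≤18, 4·0+5·2=10≤16, objective 6.
The best lattice point is (0,3), giving 9.

9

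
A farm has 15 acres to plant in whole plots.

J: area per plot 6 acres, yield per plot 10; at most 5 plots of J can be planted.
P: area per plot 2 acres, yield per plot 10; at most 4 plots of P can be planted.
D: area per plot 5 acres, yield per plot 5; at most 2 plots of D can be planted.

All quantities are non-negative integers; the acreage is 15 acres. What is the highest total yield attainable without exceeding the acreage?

P has the best ratio (10/2); taking only P gives at most 4×10 = 40 (stopped by the supply cap of 4).
Mixing does better — 1×J and 4×P: area 14 ≤ 15, yield 1·10 + 4·10 = 50.

50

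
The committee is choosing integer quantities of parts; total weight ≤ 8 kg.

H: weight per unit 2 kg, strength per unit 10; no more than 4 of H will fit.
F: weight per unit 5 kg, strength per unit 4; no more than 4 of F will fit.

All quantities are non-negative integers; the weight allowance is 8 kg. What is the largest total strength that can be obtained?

3×H: weight 6 ≤ 8, strength 3·10 = 30.
4×H: weight 8 ≤ 8, strength 4·10 = 40.
Best is 40.

40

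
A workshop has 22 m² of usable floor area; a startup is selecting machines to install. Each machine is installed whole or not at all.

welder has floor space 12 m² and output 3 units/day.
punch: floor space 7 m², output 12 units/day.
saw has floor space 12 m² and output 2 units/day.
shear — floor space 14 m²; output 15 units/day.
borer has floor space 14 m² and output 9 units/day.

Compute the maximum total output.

27

This is a 0-1 knapsack instance.
punch + borer: floor space 7 + 14 = 21 ≤ 22, output 12 + 9 = 21.
shear: floor space 14 ≤ 22, output 15.
punch + shear: floor space 7 + 14 = 21 ≤ 22, output 12 + 15 = 27.
Best is punch and shear with total output 27.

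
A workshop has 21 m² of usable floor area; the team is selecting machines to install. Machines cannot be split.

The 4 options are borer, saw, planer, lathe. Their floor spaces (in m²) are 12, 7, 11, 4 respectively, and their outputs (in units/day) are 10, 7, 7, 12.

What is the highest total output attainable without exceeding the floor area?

This is a 0-1 knapsack instance.
borer + lathe: floor space 12 + 4 = 16 ≤ 21, output 10 + 12 = 22.
saw + lathe: floor space 7 + 4 = 11 ≤ 21, output 7 + 12 = 19.
Best is borer and lathe with total output 22.

22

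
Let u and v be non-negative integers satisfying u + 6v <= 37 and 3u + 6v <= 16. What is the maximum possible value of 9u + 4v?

The continuous relaxation peaks at (5.33, 0) with value 48.00; rounding to a feasible lattice point costs some objective.
(u,v)=(5,0): 1·5+6·0=5≤37, 3·5+6·0=15≤16, objective 45.
(u,v)=(4,0): 1·4+6·0=4≤37, 3·4+6·0=12≤16, objective 36.
The best lattice point is (5,0), giving 45.

45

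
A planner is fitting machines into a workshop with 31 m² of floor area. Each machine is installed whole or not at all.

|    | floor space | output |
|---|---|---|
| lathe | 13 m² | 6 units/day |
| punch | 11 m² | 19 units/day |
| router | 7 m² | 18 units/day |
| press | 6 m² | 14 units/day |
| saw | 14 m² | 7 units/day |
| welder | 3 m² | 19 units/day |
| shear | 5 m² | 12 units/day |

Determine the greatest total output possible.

Allowing fractional choices, the relaxed optimum would be about 80.3, but machines are indivisible.
punch + router + welder + shear: floor space 11 + 7 + 3 + 5 = 26 ≤ 31, output 19 + 18 + 19 + 12 = 68.
punch + router + press + welder: floor space 11 + 7 + 6 + 3 = 27 ≤ 31, output 19 + 18 + 14 + 19 = 70.
Best is punch, router, press, and welder with total output 70.

70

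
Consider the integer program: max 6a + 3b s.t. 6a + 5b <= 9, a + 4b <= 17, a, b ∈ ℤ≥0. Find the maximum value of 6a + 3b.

6

Relaxing integrality, the LP optimum is 9.00 at (a,b) = (1.5, 0), which is not an integer point.
(a,b)=(1,0): 6·1+5·0=6≤9, 1·1+4·0=1≤17, objective 6.
(a,b)=(0,1): 6·0+5·1=5≤9, 1·0+4·1=4≤17, objective 3.
(a,b)=(0,0): 6·0+5·0=0≤9, 1·0+4·0=0≤17, objective 0.
The best lattice point is (1,0), giving 6.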